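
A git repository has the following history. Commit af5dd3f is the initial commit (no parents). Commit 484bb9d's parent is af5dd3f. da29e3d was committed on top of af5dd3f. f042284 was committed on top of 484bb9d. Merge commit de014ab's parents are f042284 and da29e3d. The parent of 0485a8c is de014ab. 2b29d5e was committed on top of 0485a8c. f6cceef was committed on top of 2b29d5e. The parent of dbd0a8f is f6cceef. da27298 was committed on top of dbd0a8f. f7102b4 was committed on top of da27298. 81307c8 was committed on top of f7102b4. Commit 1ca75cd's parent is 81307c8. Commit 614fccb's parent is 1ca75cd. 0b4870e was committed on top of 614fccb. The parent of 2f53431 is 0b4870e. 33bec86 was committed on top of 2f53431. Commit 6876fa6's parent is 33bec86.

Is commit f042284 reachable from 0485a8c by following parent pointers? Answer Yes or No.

Yes

Ancestors of 0485a8c (commits reachable by following parents): {0485a8c, 484bb9d, af5dd3f, da29e3d, de014ab, f042284}.
f042284 is in that set, so it is an ancestor of 0485a8c.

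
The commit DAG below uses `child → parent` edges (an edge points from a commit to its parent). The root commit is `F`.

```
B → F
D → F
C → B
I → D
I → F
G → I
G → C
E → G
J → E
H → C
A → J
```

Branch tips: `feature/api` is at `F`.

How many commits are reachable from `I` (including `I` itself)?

3

Walking parent pointers from I: reachable set = {D, F, I}.
That is 3 commits.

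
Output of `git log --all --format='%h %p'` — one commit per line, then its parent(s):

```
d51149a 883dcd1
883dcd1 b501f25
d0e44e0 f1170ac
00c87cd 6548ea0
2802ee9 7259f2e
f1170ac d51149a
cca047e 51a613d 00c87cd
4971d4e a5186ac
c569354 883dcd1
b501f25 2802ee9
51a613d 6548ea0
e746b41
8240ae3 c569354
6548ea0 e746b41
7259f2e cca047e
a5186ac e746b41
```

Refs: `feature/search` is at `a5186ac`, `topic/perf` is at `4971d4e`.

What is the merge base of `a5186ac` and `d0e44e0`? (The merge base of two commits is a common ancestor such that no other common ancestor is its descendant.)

Ancestors of a5186ac: {a5186ac, e746b41}.
Ancestors of d0e44e0: {00c87cd, 2802ee9, 51a613d, 6548ea0, 7259f2e, 883dcd1, b501f25, cca047e, d0e44e0, d51149a, e746b41, f1170ac}.
Common ancestors: {e746b41}.
The only common ancestor is e746b41, so it is the merge base.

e746b41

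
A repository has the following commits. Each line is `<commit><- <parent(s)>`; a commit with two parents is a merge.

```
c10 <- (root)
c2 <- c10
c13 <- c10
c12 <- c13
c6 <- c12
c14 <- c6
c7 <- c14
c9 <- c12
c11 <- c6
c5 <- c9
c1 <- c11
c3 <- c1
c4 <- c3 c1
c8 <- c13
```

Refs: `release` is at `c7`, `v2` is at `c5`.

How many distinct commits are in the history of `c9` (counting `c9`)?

Walking parent pointers from c9: reachable set = {c10, c12, c13, c9}.
That is 4 commits.

4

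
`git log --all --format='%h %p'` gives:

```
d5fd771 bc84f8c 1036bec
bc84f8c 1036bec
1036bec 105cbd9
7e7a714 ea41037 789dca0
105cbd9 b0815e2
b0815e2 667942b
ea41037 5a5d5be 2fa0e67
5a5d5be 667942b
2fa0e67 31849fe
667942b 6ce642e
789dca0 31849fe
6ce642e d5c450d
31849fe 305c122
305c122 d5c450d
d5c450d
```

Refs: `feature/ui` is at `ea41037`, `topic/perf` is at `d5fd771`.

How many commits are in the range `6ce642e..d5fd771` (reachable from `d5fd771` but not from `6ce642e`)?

Reachable from d5fd771: {1036bec, 105cbd9, 667942b, 6ce642e, b0815e2, bc84f8c, d5c450d, d5fd771}.
Reachable from 6ce642e: {6ce642e, d5c450d}.
In d5fd771's history but not 6ce642e's: {1036bec, 105cbd9, 667942b, b0815e2, bc84f8c, d5fd771} — 6 commits.

6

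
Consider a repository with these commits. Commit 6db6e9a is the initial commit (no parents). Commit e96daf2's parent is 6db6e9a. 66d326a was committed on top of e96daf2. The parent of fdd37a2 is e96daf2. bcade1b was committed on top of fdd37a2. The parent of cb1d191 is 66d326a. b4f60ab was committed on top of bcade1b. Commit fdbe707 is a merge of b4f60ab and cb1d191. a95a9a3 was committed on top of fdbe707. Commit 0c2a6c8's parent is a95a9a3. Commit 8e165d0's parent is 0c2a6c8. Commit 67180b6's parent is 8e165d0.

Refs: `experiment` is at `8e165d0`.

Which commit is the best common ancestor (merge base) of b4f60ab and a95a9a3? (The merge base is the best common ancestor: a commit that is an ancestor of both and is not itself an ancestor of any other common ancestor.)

Ancestors of b4f60ab: {6db6e9a, b4f60ab, bcade1b, e96daf2, fdd37a2}.
Ancestors of a95a9a3: {66d326a, 6db6e9a, a95a9a3, b4f60ab, bcade1b, cb1d191, e96daf2, fdbe707, fdd37a2}.
Common ancestors: {6db6e9a, b4f60ab, bcade1b, e96daf2, fdd37a2}.
Among these, b4f60ab is not an ancestor of any other common ancestor — it is the merge base.

b4f60ab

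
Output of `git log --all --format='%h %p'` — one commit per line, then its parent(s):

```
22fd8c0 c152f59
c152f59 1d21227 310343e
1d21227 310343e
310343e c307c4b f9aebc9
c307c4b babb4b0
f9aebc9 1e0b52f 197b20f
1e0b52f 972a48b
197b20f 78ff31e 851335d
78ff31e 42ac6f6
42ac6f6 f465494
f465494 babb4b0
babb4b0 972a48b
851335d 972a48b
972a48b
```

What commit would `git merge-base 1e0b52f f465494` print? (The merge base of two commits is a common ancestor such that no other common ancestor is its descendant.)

Ancestors of 1e0b52f: {1e0b52f, 972a48b}.
Ancestors of f465494: {972a48b, babb4b0, f465494}.
Common ancestors: {972a48b}.
The only common ancestor is 972a48b, so it is the merge base.

972a48b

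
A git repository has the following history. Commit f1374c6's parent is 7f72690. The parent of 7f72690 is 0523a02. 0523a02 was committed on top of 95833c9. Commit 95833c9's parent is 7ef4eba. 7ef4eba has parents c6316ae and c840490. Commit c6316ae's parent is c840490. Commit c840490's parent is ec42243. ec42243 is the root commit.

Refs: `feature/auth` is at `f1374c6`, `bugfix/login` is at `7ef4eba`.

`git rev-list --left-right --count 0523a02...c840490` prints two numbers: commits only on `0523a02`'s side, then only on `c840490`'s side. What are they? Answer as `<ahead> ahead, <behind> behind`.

4 ahead, 0 behind

Reachable from 0523a02: {0523a02, 7ef4eba, 95833c9, c6316ae, c840490, ec42243}.
Reachable from c840490: {c840490, ec42243}.
Only in 0523a02's history (ahead): {0523a02, 7ef4eba, 95833c9, c6316ae} — 4.
Only in c840490's history (behind): {} — 0.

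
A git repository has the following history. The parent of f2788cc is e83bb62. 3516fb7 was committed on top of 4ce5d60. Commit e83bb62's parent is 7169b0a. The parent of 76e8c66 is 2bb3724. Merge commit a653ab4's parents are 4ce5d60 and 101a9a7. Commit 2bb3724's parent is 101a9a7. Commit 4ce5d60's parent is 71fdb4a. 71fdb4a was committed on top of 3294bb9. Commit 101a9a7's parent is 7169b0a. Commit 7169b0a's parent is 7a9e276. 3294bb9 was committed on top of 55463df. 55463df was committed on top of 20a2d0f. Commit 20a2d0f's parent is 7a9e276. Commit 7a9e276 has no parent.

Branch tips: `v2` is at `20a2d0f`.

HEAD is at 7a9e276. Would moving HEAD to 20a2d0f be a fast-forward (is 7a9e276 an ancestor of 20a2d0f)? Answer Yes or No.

A fast-forward from 7a9e276 to 20a2d0f is possible iff 7a9e276 is an ancestor of 20a2d0f.
Ancestors of 20a2d0f: {20a2d0f, 7a9e276}.
7a9e276 is among them, so fast-forward is possible.

Yes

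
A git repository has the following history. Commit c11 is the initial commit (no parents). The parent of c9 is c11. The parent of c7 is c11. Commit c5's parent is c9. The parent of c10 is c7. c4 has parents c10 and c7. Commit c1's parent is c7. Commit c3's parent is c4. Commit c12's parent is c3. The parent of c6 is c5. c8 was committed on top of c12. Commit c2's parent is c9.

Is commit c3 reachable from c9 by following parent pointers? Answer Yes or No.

Ancestors of c9: {c11, c9}.
c3 is not in that set, so it is not an ancestor of c9.

No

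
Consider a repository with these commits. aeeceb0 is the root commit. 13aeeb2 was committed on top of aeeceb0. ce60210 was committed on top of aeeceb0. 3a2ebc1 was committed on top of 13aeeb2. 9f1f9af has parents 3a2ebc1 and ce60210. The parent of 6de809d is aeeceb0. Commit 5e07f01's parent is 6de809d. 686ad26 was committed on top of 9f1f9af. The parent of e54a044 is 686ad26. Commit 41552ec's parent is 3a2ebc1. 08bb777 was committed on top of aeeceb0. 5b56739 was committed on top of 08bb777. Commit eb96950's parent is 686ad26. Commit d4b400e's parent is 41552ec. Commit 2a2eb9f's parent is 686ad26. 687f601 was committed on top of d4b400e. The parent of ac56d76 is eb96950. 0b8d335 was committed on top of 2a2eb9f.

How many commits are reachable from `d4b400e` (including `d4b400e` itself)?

Walking parent pointers from d4b400e: reachable set = {13aeeb2, 3a2ebc1, 41552ec, aeeceb0, d4b400e}.
That is 5 commits.

5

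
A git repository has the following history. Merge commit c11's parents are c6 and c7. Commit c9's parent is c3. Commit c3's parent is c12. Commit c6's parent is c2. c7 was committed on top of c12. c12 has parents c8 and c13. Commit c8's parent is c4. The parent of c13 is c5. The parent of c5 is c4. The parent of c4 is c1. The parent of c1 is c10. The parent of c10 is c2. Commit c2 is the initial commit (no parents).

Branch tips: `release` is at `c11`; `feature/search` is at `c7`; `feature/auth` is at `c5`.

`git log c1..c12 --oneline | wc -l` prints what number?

Reachable from c12: {c1, c10, c12, c13, c2, c4, c5, c8}.
Reachable from c1: {c1, c10, c2}.
In c12's history but not c1's: {c12, c13, c4, c5, c8} — 5 commits.

5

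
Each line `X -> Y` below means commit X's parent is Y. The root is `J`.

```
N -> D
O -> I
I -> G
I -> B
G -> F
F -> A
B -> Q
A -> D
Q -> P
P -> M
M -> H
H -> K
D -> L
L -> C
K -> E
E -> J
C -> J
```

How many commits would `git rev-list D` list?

Walking parent pointers from D: reachable set = {C, D, J, L}.
That is 4 commits.

4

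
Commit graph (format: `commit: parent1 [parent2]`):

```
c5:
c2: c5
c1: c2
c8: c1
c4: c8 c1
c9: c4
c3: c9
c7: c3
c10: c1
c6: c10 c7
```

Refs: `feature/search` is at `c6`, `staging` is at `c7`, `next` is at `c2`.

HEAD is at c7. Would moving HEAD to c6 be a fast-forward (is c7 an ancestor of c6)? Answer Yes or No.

Yes

A fast-forward from c7 to c6 is possible iff c7 is an ancestor of c6.
Ancestors of c6: {c1, c10, c2, c3, c4, c5, c6, c7, c8, c9}.
c7 is among them, so fast-forward is possible.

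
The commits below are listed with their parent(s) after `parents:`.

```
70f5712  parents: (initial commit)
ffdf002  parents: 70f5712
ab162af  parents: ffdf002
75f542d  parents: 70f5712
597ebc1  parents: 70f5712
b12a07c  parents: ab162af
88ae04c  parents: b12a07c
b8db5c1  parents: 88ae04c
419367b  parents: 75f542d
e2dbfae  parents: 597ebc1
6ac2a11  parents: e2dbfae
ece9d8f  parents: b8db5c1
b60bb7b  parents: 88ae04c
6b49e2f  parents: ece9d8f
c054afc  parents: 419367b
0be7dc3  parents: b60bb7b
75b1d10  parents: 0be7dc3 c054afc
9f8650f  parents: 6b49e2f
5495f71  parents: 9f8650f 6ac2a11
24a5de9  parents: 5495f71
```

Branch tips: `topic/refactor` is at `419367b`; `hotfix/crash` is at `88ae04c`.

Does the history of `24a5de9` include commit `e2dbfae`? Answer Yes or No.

Ancestors of 24a5de9 (commits reachable by following parents): {24a5de9, 5495f71, 597ebc1, 6ac2a11, 6b49e2f, 70f5712, 88ae04c, 9f8650f, ab162af, b12a07c, b8db5c1, e2dbfae, ece9d8f, ffdf002}.
e2dbfae is in that set, so it is an ancestor of 24a5de9.

Yes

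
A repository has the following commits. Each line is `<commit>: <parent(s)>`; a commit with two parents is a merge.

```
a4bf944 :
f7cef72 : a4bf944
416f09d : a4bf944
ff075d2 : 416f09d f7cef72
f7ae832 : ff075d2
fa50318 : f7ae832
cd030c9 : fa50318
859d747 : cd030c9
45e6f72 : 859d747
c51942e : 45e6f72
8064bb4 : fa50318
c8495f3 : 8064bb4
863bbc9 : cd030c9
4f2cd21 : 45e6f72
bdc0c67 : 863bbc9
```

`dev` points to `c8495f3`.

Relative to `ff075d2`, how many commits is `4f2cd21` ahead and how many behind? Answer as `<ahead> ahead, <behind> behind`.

Reachable from 4f2cd21: {416f09d, 45e6f72, 4f2cd21, 859d747, a4bf944, cd030c9, f7ae832, f7cef72, fa50318, ff075d2}.
Reachable from ff075d2: {416f09d, a4bf944, f7cef72, ff075d2}.
Only in 4f2cd21's history (ahead): {45e6f72, 4f2cd21, 859d747, cd030c9, f7ae832, fa50318} — 6.
Only in ff075d2's history (behind): {} — 0.

6 ahead, 0 behind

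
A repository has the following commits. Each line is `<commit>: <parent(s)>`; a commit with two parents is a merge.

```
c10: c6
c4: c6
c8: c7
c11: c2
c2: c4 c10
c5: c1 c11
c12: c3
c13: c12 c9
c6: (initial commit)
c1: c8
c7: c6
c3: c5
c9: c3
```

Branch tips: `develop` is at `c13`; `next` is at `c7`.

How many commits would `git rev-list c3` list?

Walking parent pointers from c3: reachable set = {c1, c10, c11, c2, c3, c4, c5, c6, c7, c8}.
That is 10 commits.

10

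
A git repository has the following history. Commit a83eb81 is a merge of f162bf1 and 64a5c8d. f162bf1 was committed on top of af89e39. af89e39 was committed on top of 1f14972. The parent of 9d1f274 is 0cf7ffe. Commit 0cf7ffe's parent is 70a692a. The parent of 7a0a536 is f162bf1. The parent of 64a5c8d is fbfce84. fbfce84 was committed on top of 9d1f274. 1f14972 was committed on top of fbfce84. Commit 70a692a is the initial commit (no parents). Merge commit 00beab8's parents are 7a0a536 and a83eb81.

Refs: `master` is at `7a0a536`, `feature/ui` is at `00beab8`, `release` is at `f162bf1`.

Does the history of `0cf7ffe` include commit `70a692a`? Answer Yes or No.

Ancestors of 0cf7ffe (commits reachable by following parents): {0cf7ffe, 70a692a}.
70a692a is in that set, so it is an ancestor of 0cf7ffe.

Yes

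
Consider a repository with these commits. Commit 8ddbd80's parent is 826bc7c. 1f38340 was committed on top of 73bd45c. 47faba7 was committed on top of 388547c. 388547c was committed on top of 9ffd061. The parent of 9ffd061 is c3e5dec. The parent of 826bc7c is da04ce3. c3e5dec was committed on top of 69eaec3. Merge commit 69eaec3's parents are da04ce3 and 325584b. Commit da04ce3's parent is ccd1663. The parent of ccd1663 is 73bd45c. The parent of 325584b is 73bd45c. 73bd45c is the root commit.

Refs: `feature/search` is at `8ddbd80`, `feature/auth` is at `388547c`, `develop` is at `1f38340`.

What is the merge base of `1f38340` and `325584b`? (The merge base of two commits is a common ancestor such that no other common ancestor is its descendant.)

Ancestors of 1f38340: {1f38340, 73bd45c}.
Ancestors of 325584b: {325584b, 73bd45c}.
Common ancestors: {73bd45c}.
The only common ancestor is 73bd45c, so it is the merge base.

73bd45c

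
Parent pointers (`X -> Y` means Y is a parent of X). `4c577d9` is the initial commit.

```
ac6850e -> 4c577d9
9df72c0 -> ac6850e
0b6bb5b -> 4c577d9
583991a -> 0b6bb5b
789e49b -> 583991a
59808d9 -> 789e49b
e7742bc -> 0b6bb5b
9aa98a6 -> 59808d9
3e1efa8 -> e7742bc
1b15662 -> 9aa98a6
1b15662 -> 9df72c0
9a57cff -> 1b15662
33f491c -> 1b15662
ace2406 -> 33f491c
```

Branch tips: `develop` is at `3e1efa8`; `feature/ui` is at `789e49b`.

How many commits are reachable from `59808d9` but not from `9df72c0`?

Reachable from 59808d9: {0b6bb5b, 4c577d9, 583991a, 59808d9, 789e49b}.
Reachable from 9df72c0: {4c577d9, 9df72c0, ac6850e}.
In 59808d9's history but not 9df72c0's: {0b6bb5b, 583991a, 59808d9, 789e49b} — 4 commits.

4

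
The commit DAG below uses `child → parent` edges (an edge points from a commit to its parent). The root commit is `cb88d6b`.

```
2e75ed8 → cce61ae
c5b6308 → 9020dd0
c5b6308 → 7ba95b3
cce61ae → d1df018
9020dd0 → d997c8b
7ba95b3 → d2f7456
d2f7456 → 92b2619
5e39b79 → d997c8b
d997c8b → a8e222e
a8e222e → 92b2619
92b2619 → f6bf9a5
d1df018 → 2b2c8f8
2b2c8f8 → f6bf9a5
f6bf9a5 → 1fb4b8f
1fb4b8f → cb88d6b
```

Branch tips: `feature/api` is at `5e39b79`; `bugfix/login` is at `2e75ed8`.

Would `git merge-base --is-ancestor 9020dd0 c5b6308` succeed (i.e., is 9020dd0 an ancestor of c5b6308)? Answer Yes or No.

Ancestors of c5b6308 (commits reachable by following parents): {1fb4b8f, 7ba95b3, 9020dd0, 92b2619, a8e222e, c5b6308, cb88d6b, d2f7456, d997c8b, f6bf9a5}.
9020dd0 is in that set, so it is an ancestor of c5b6308.

Yes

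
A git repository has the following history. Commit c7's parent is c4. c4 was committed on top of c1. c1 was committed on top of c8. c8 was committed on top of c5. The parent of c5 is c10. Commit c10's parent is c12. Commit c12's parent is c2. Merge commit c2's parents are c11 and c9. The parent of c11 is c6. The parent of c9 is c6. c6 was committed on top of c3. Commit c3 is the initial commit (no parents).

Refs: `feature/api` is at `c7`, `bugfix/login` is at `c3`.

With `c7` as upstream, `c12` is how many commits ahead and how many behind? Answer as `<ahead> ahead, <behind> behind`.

Reachable from c12: {c11, c12, c2, c3, c6, c9}.
Reachable from c7: {c1, c10, c11, c12, c2, c3, c4, c5, c6, c7, c8, c9}.
Only in c12's history (ahead): {} — 0.
Only in c7's history (behind): {c1, c10, c4, c5, c7, c8} — 6.

0 ahead, 6 behind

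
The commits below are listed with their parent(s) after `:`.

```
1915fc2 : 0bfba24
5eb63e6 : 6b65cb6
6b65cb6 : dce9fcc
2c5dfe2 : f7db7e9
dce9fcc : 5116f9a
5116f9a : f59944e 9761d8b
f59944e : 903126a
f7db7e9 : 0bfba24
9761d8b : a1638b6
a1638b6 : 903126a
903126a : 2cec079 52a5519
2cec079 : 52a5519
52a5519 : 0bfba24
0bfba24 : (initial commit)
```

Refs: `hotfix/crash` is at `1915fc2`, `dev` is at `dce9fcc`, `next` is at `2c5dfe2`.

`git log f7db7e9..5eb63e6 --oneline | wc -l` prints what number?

10

Reachable from 5eb63e6: {0bfba24, 2cec079, 5116f9a, 52a5519, 5eb63e6, 6b65cb6, 903126a, 9761d8b, a1638b6, dce9fcc, f59944e}.
Reachable from f7db7e9: {0bfba24, f7db7e9}.
In 5eb63e6's history but not f7db7e9's: {2cec079, 5116f9a, 52a5519, 5eb63e6, 6b65cb6, 903126a, 9761d8b, a1638b6, dce9fcc, f59944e} — 10 commits.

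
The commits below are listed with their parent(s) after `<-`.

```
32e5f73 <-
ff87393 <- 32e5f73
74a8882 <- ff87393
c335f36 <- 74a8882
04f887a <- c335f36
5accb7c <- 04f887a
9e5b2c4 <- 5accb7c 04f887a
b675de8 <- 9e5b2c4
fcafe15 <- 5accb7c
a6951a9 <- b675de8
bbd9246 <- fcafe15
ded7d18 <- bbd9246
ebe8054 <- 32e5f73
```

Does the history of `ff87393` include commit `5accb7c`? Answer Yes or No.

Ancestors of ff87393: {32e5f73, ff87393}.
5accb7c is not in that set, so it is not an ancestor of ff87393.

No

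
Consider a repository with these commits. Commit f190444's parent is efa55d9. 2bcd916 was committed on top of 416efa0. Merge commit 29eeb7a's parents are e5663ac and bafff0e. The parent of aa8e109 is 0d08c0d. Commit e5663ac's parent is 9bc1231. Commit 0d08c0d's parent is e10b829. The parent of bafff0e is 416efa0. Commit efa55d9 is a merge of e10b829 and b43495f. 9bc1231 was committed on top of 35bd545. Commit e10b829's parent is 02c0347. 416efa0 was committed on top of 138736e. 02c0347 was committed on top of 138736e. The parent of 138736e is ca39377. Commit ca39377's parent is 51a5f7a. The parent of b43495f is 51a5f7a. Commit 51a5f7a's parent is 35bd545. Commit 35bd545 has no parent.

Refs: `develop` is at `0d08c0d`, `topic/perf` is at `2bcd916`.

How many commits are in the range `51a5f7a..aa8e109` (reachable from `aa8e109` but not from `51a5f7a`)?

Reachable from aa8e109: {02c0347, 0d08c0d, 138736e, 35bd545, 51a5f7a, aa8e109, ca39377, e10b829}.
Reachable from 51a5f7a: {35bd545, 51a5f7a}.
In aa8e109's history but not 51a5f7a's: {02c0347, 0d08c0d, 138736e, aa8e109, ca39377, e10b829} — 6 commits.

6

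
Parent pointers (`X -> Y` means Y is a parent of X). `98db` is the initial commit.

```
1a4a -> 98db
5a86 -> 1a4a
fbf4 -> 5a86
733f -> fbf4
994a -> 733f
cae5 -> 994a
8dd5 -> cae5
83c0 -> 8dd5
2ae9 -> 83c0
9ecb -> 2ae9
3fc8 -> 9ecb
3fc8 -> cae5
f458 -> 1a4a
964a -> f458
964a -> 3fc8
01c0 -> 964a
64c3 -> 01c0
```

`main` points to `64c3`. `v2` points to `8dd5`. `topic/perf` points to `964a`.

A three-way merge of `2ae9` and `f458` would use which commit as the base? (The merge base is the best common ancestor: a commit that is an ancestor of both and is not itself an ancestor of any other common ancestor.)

1a4a

Ancestors of 2ae9: {1a4a, 2ae9, 5a86, 733f, 83c0, 8dd5, 98db, 994a, cae5, fbf4}.
Ancestors of f458: {1a4a, 98db, f458}.
Common ancestors: {1a4a, 98db}.
Among these, 1a4a is not an ancestor of any other common ancestor — it is the merge base.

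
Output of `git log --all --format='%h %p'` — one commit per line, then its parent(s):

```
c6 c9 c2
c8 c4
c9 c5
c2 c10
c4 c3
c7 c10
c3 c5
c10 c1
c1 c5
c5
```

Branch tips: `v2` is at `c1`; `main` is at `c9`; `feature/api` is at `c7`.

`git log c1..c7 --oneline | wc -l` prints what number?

2

Reachable from c7: {c1, c10, c5, c7}.
Reachable from c1: {c1, c5}.
In c7's history but not c1's: {c10, c7} — 2 commits.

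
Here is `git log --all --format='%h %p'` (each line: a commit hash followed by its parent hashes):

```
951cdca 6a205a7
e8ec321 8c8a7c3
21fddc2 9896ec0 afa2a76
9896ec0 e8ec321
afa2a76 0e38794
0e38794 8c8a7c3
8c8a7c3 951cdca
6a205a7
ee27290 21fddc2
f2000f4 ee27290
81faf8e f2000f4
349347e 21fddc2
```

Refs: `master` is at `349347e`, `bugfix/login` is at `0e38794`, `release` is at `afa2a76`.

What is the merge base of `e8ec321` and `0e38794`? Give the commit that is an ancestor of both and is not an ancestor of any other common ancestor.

Ancestors of e8ec321: {6a205a7, 8c8a7c3, 951cdca, e8ec321}.
Ancestors of 0e38794: {0e38794, 6a205a7, 8c8a7c3, 951cdca}.
Common ancestors: {6a205a7, 8c8a7c3, 951cdca}.
Among these, 8c8a7c3 is not an ancestor of any other common ancestor — it is the merge base.

8c8a7c3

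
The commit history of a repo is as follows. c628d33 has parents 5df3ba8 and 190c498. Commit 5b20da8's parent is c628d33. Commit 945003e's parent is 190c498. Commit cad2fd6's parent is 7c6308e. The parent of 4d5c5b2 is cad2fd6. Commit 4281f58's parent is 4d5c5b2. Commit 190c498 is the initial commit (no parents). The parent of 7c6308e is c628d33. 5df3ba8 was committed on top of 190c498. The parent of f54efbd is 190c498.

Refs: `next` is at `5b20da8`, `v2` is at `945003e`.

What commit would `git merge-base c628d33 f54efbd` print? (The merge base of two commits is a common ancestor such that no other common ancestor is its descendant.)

190c498

Ancestors of c628d33: {190c498, 5df3ba8, c628d33}.
Ancestors of f54efbd: {190c498, f54efbd}.
Common ancestors: {190c498}.
The only common ancestor is 190c498, so it is the merge base.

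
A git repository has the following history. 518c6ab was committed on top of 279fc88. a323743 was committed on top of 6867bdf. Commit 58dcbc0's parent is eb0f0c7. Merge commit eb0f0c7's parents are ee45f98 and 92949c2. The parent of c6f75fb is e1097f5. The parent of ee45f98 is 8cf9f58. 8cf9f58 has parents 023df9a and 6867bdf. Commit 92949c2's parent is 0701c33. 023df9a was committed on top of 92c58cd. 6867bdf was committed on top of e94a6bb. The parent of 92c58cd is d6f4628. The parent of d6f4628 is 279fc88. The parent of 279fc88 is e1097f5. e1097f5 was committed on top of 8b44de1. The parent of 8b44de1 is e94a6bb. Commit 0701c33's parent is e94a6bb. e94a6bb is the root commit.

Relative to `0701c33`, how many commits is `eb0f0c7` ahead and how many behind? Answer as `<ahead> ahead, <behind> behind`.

11 ahead, 0 behind

Reachable from eb0f0c7: {023df9a, 0701c33, 279fc88, 6867bdf, 8b44de1, 8cf9f58, 92949c2, 92c58cd, d6f4628, e1097f5, e94a6bb, eb0f0c7, ee45f98}.
Reachable from 0701c33: {0701c33, e94a6bb}.
Only in eb0f0c7's history (ahead): {023df9a, 279fc88, 6867bdf, 8b44de1, 8cf9f58, 92949c2, 92c58cd, d6f4628, e1097f5, eb0f0c7, ee45f98} — 11.
Only in 0701c33's history (behind): {} — 0.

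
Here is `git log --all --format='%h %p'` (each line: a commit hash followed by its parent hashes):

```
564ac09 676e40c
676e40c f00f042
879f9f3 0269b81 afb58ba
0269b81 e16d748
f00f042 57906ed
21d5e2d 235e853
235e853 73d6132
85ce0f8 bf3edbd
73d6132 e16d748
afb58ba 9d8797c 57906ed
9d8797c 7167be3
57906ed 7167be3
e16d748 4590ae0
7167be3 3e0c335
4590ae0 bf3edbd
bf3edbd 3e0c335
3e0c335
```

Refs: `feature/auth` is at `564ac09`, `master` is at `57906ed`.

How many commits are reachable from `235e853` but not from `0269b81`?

2

Reachable from 235e853: {235e853, 3e0c335, 4590ae0, 73d6132, bf3edbd, e16d748}.
Reachable from 0269b81: {0269b81, 3e0c335, 4590ae0, bf3edbd, e16d748}.
In 235e853's history but not 0269b81's: {235e853, 73d6132} — 2 commits.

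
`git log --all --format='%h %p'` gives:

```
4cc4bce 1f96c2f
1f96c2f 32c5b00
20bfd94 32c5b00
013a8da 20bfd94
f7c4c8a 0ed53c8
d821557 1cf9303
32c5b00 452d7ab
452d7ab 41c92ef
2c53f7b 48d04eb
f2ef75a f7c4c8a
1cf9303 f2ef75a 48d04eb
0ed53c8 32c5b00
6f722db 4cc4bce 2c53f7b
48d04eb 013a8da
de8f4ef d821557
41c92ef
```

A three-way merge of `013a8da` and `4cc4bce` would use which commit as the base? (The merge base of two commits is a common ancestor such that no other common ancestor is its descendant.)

Ancestors of 013a8da: {013a8da, 20bfd94, 32c5b00, 41c92ef, 452d7ab}.
Ancestors of 4cc4bce: {1f96c2f, 32c5b00, 41c92ef, 452d7ab, 4cc4bce}.
Common ancestors: {32c5b00, 41c92ef, 452d7ab}.
Among these, 32c5b00 is not an ancestor of any other common ancestor — it is the merge base.

32c5b00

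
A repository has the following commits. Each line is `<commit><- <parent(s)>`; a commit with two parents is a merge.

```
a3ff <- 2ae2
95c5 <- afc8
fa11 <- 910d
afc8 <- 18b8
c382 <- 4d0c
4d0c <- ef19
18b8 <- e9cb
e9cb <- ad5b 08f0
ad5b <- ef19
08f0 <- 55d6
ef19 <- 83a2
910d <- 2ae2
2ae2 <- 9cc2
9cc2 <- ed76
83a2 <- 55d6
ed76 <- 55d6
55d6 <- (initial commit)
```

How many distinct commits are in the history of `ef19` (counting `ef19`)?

Walking parent pointers from ef19: reachable set = {55d6, 83a2, ef19}.
That is 3 commits.

3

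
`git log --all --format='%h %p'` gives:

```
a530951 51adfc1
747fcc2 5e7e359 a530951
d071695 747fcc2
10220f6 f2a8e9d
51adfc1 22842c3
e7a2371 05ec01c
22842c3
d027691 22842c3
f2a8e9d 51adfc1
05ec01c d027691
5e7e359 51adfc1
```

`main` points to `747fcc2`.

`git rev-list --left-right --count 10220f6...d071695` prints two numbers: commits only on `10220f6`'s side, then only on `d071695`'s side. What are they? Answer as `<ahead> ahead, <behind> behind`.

Reachable from 10220f6: {10220f6, 22842c3, 51adfc1, f2a8e9d}.
Reachable from d071695: {22842c3, 51adfc1, 5e7e359, 747fcc2, a530951, d071695}.
Only in 10220f6's history (ahead): {10220f6, f2a8e9d} — 2.
Only in d071695's history (behind): {5e7e359, 747fcc2, a530951, d071695} — 4.

2 ahead, 4 behind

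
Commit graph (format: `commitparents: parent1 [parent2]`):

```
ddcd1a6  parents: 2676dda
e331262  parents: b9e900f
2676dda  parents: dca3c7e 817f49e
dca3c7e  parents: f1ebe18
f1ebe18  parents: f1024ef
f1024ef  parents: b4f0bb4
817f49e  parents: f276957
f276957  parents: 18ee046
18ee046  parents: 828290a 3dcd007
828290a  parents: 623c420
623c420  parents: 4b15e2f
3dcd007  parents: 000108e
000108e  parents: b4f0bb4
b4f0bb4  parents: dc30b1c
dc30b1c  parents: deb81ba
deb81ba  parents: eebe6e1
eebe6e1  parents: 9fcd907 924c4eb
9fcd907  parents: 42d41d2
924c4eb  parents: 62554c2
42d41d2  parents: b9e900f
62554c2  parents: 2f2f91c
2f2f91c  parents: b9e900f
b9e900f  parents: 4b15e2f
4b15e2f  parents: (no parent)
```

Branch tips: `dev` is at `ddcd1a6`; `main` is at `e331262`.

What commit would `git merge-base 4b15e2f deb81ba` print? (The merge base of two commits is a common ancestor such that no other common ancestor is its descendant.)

4b15e2f

Ancestors of 4b15e2f: {4b15e2f}.
Ancestors of deb81ba: {2f2f91c, 42d41d2, 4b15e2f, 62554c2, 924c4eb, 9fcd907, b9e900f, deb81ba, eebe6e1}.
Common ancestors: {4b15e2f}.
The only common ancestor is 4b15e2f, so it is the merge base.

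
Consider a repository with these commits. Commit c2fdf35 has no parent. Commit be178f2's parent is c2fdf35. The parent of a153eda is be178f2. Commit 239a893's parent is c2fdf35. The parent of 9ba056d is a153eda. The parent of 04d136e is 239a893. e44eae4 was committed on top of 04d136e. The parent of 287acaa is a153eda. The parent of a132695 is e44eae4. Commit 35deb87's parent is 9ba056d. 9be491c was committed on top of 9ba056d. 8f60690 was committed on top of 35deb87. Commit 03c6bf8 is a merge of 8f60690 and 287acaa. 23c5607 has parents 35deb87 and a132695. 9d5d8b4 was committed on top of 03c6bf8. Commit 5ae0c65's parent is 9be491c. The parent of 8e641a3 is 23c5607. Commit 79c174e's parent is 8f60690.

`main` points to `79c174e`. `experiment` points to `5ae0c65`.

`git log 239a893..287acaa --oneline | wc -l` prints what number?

Reachable from 287acaa: {287acaa, a153eda, be178f2, c2fdf35}.
Reachable from 239a893: {239a893, c2fdf35}.
In 287acaa's history but not 239a893's: {287acaa, a153eda, be178f2} — 3 commits.

3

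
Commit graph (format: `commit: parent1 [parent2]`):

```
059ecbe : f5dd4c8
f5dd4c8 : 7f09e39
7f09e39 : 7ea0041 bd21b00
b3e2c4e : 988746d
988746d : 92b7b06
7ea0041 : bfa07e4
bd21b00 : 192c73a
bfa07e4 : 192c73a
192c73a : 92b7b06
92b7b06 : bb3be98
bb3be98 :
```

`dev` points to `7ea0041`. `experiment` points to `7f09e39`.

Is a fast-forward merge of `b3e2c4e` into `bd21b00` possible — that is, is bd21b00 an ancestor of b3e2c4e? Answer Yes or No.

No

A fast-forward from bd21b00 to b3e2c4e is possible iff bd21b00 is an ancestor of b3e2c4e.
Ancestors of b3e2c4e: {92b7b06, 988746d, b3e2c4e, bb3be98}.
bd21b00 is not among them, so fast-forward is not possible.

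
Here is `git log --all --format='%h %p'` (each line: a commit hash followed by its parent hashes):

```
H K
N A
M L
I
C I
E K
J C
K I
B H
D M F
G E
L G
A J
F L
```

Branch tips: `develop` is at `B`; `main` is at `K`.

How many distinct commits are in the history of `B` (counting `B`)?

Walking parent pointers from B: reachable set = {B, H, I, K}.
That is 4 commits.

4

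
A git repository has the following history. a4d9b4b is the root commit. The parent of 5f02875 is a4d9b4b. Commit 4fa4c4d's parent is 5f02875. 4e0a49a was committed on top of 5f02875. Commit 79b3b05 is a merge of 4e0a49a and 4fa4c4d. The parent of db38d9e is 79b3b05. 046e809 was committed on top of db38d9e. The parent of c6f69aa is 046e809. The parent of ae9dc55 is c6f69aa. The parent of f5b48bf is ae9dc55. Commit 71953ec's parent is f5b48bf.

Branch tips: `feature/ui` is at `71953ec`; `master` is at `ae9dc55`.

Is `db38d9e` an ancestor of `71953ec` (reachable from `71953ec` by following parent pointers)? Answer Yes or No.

Ancestors of 71953ec (commits reachable by following parents): {046e809, 4e0a49a, 4fa4c4d, 5f02875, 71953ec, 79b3b05, a4d9b4b, ae9dc55, c6f69aa, db38d9e, f5b48bf}.
db38d9e is in that set, so it is an ancestor of 71953ec.

Yes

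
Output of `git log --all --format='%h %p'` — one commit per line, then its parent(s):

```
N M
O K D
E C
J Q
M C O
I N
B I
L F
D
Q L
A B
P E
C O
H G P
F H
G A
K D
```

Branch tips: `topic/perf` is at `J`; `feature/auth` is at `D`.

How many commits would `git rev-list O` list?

Walking parent pointers from O: reachable set = {D, K, O}.
That is 3 commits.

3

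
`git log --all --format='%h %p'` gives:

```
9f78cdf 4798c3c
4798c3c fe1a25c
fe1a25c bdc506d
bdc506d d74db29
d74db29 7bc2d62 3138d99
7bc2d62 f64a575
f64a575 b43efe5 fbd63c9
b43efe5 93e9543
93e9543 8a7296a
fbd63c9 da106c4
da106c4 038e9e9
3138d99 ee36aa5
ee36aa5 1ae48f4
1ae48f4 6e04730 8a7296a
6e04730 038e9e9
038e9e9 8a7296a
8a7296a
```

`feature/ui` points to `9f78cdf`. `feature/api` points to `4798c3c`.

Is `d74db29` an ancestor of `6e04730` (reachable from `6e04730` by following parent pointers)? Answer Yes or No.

Ancestors of 6e04730: {038e9e9, 6e04730, 8a7296a}.
d74db29 is not in that set, so it is not an ancestor of 6e04730.

No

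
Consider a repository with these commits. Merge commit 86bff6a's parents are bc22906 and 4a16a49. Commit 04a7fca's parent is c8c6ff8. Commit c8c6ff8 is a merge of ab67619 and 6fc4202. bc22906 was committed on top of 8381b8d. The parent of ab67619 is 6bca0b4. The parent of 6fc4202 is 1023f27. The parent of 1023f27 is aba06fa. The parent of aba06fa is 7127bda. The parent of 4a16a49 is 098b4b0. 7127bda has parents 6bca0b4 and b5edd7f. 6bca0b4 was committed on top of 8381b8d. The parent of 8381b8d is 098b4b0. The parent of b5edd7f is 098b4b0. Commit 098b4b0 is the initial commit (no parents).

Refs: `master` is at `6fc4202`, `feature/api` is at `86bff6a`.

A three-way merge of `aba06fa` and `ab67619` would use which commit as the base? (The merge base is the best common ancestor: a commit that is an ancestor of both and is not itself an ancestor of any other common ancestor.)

6bca0b4

Ancestors of aba06fa: {098b4b0, 6bca0b4, 7127bda, 8381b8d, aba06fa, b5edd7f}.
Ancestors of ab67619: {098b4b0, 6bca0b4, 8381b8d, ab67619}.
Common ancestors: {098b4b0, 6bca0b4, 8381b8d}.
Among these, 6bca0b4 is not an ancestor of any other common ancestor — it is the merge base.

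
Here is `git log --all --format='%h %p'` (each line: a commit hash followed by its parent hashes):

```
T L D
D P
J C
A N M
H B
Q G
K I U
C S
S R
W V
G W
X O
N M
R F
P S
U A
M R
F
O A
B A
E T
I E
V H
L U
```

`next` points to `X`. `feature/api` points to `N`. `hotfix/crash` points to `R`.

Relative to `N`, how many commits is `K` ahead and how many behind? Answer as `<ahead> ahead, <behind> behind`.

Reachable from K: {A, D, E, F, I, K, L, M, N, P, R, S, T, U}.
Reachable from N: {F, M, N, R}.
Only in K's history (ahead): {A, D, E, I, K, L, P, S, T, U} — 10.
Only in N's history (behind): {} — 0.

10 ahead, 0 behind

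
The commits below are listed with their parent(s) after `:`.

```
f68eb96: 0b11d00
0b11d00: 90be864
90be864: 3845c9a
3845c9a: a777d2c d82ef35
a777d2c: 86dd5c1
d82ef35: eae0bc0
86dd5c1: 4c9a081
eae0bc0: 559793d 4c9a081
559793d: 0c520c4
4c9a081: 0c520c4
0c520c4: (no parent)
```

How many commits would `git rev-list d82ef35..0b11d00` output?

5

Reachable from 0b11d00: {0b11d00, 0c520c4, 3845c9a, 4c9a081, 559793d, 86dd5c1, 90be864, a777d2c, d82ef35, eae0bc0}.
Reachable from d82ef35: {0c520c4, 4c9a081, 559793d, d82ef35, eae0bc0}.
In 0b11d00's history but not d82ef35's: {0b11d00, 3845c9a, 86dd5c1, 90be864, a777d2c} — 5 commits.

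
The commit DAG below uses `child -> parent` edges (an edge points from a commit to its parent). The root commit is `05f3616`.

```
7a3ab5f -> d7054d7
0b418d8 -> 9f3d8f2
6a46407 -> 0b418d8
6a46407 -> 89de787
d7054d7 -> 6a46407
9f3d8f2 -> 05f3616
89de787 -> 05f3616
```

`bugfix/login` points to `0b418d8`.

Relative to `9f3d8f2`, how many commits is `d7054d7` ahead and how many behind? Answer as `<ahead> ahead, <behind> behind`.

4 ahead, 0 behind

Reachable from d7054d7: {05f3616, 0b418d8, 6a46407, 89de787, 9f3d8f2, d7054d7}.
Reachable from 9f3d8f2: {05f3616, 9f3d8f2}.
Only in d7054d7's history (ahead): {0b418d8, 6a46407, 89de787, d7054d7} — 4.
Only in 9f3d8f2's history (behind): {} — 0.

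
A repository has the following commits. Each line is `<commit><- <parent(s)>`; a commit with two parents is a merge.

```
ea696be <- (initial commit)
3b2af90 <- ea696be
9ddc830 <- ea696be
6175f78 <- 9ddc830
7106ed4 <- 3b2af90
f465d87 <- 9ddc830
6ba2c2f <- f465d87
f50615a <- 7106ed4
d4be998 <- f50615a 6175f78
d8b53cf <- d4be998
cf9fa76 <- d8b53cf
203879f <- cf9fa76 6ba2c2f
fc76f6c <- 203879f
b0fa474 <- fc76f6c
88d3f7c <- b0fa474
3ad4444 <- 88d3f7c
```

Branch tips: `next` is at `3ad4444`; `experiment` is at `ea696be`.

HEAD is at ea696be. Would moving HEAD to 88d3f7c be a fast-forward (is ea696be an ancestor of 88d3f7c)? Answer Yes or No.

A fast-forward from ea696be to 88d3f7c is possible iff ea696be is an ancestor of 88d3f7c.
Ancestors of 88d3f7c: {203879f, 3b2af90, 6175f78, 6ba2c2f, 7106ed4, 88d3f7c, 9ddc830, b0fa474, cf9fa76, d4be998, d8b53cf, ea696be, f465d87, f50615a, fc76f6c}.
ea696be is among them, so fast-forward is possible.

Yes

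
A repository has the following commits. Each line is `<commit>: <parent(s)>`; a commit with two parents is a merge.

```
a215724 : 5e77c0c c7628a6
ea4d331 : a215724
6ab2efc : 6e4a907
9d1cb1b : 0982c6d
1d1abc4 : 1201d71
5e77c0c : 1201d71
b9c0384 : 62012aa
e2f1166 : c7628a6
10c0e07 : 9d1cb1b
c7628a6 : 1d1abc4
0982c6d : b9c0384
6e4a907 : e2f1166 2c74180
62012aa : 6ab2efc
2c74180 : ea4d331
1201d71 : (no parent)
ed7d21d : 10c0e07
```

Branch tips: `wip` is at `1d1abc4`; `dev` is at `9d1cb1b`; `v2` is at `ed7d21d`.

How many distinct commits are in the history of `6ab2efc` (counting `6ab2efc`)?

Walking parent pointers from 6ab2efc: reachable set = {1201d71, 1d1abc4, 2c74180, 5e77c0c, 6ab2efc, 6e4a907, a215724, c7628a6, e2f1166, ea4d331}.
That is 10 commits.

10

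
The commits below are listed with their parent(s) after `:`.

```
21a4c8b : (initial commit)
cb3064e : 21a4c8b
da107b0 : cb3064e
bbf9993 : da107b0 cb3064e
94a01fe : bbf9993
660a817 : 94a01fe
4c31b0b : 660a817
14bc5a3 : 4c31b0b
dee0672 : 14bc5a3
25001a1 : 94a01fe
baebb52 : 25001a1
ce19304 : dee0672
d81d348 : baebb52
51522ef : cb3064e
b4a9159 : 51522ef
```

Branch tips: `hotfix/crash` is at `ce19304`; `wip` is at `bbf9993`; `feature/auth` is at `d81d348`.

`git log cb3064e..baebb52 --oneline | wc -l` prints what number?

Reachable from baebb52: {21a4c8b, 25001a1, 94a01fe, baebb52, bbf9993, cb3064e, da107b0}.
Reachable from cb3064e: {21a4c8b, cb3064e}.
In baebb52's history but not cb3064e's: {25001a1, 94a01fe, baebb52, bbf9993, da107b0} — 5 commits.

5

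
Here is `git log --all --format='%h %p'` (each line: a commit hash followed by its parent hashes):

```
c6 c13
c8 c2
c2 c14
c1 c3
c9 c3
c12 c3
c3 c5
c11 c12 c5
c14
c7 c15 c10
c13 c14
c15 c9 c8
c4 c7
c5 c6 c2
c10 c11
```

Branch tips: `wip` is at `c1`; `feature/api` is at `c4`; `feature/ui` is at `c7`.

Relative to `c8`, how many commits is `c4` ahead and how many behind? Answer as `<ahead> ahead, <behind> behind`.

Reachable from c4: {c10, c11, c12, c13, c14, c15, c2, c3, c4, c5, c6, c7, c8, c9}.
Reachable from c8: {c14, c2, c8}.
Only in c4's history (ahead): {c10, c11, c12, c13, c15, c3, c4, c5, c6, c7, c9} — 11.
Only in c8's history (behind): {} — 0.

11 ahead, 0 behind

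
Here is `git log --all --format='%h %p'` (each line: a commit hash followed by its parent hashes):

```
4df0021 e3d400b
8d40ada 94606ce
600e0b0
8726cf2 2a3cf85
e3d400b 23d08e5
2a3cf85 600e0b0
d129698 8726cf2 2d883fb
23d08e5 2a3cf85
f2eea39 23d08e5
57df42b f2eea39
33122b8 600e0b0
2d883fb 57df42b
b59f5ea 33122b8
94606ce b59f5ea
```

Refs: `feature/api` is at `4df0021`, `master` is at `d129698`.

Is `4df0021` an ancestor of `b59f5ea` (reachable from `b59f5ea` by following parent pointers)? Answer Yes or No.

Ancestors of b59f5ea: {33122b8, 600e0b0, b59f5ea}.
4df0021 is not in that set, so it is not an ancestor of b59f5ea.

No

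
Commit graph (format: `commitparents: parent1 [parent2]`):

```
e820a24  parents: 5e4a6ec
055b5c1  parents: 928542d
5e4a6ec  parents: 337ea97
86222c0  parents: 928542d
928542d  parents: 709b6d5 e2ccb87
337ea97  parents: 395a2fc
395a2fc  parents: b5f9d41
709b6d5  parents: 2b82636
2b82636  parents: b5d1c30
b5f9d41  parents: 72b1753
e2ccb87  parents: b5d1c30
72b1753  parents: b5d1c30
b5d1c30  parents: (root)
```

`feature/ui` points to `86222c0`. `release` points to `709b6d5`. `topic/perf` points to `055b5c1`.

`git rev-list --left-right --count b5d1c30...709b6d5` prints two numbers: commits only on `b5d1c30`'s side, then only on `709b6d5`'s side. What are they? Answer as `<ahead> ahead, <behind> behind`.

0 ahead, 2 behind

Reachable from b5d1c30: {b5d1c30}.
Reachable from 709b6d5: {2b82636, 709b6d5, b5d1c30}.
Only in b5d1c30's history (ahead): {} — 0.
Only in 709b6d5's history (behind): {2b82636, 709b6d5} — 2.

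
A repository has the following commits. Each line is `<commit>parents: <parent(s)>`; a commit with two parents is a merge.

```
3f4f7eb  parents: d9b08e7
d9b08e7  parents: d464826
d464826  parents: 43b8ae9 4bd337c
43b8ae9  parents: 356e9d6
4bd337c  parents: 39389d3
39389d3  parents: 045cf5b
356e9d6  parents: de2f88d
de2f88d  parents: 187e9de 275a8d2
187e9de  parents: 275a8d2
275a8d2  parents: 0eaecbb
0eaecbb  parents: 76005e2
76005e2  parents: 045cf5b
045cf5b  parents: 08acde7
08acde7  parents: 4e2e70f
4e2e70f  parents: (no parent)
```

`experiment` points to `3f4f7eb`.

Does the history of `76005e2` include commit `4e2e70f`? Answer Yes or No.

Ancestors of 76005e2 (commits reachable by following parents): {045cf5b, 08acde7, 4e2e70f, 76005e2}.
4e2e70f is in that set, so it is an ancestor of 76005e2.

Yes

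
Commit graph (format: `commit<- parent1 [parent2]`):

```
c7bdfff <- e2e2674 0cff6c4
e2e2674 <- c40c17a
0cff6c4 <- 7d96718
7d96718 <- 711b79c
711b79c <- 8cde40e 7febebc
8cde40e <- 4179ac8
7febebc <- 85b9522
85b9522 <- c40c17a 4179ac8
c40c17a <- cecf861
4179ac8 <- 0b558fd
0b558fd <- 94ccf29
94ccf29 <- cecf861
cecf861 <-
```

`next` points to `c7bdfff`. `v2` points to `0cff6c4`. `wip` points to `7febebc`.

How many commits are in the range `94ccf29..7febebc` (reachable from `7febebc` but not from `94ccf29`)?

Reachable from 7febebc: {0b558fd, 4179ac8, 7febebc, 85b9522, 94ccf29, c40c17a, cecf861}.
Reachable from 94ccf29: {94ccf29, cecf861}.
In 7febebc's history but not 94ccf29's: {0b558fd, 4179ac8, 7febebc, 85b9522, c40c17a} — 5 commits.

5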